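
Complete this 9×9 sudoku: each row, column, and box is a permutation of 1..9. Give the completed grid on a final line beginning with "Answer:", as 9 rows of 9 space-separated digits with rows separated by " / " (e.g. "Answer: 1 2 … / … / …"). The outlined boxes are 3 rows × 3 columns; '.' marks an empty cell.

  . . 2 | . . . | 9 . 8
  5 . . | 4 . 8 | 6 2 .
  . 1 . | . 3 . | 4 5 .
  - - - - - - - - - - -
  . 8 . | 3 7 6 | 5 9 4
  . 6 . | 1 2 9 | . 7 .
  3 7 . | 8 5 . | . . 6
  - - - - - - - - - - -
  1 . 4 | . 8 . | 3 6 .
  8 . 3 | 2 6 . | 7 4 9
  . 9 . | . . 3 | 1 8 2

Step 1. [r3c1∈{6,7,9}] col 1 places 9 nowhere but r3c1. So r3c1=9.
Step 2. [r3c9∈{7}] r3c9 has the single candidate 7. So r3c9=7.
Step 3. [r1c5∈{1}] only 1 remains possible at r1c5. So r1c5=1.
Step 4. [r7c9∈{5}] only 5 remains possible at r7c9 ⇒ r7c9=5.
Step 5. [r7c6∈{7}] only 7 remains possible at r7c6. So r7c6=7.
Step 6. [r1c4∈{5,6,7}] 7 has one home in col 4: r1c4 ⇒ r1c4=7.
Step 7. [r1c1∈{4,6}] across row 1, 6 lands solely at r1c1 ⇒ r1c1=6.
Step 8. [r8c2∈{5}] nothing but 5 survives at r8c2. So r8c2=5.
Step 9. [r1c8∈{3}] r1c8 is down to just 3 ⇒ r1c8=3.
Step 10. [r4c3∈{1}] r4c3 has the single candidate 1, so r4c3=1.
Step 11. [r2c3∈{7}] r2c3's peers cover all but 7. So r2c3=7.
Step 12. [r9c1∈{7}] r9c1 is down to just 7 ⇒ r9c1=7.
Step 13. [r5c7∈{8}] r5c7 has the single candidate 8. So r5c7=8.
Step 14. [r2c9∈{1}] r2c9 is down to just 1. So r2c9=1.
Step 15. [r9c4∈{5}] r9c4 has the single candidate 5 ⇒ r9c4=5.
Step 16. [r6c7∈{2}] r6c7 is down to just 2 ⇒ r6c7=2.
Step 17. [r3c6∈{2}] r3c6 is down to just 2. So r3c6=2.
Step 18. [r2c5∈{9}] r2c5 has the single candidate 9 ⇒ r2c5=9.
Step 19. [r5c3∈{5}] only 5 remains possible at r5c3. So r5c3=5.
Step 20. [r7c2∈{2}] only 2 remains possible at r7c2 ⇒ r7c2=2.
Step 21. [r5c1∈{4}] r5c1 has the single candidate 4 ⇒ r5c1=4.
Step 22. [r3c4∈{6}] only 6 remains possible at r3c4 ⇒ r3c4=6.
Step 23. [r1c6∈{5}] r1c6 has the single candidate 5, so r1c6=5.
Step 24. [r4c1∈{2}] only 2 remains possible at r4c1. So r4c1=2.
Step 25. [r6c6∈{4}] r6c6 is down to just 4, so r6c6=4.
Step 26. [r3c3∈{8}] r3c3 has the single candidate 8, so r3c3=8.
Step 27. [r5c9∈{3}] only 3 remains possible at r5c9. So r5c9=3.
Step 28. [r9c5∈{4}] r9c5's peers cover all but 4, so r9c5=4.
Step 29. [r9c3∈{6}] only 6 remains possible at r9c3 ⇒ r9c3=6.
Step 30. [r8c6∈{1}] r8c6 has the single candidate 1. So r8c6=1.
Step 31. [r7c4∈{9}] r7c4 is down to just 9 ⇒ r7c4=9.
Step 32. [r1c2∈{4}] r1c2 has the single candidate 4. So r1c2=4.
Step 33. [r6c3∈{9}] nothing but 9 survives at r6c3. So r6c3=9.
Step 34. [r6c8∈{1}] r6c8's peers cover all but 1, so r6c8=1.
Step 35. [r2c2∈{3}] r2c2 is down to just 3 ⇒ r2c2=3.

Answer: 6 4 2 7 1 5 9 3 8 / 5 3 7 4 9 8 6 2 1 / 9 1 8 6 3 2 4 5 7 / 2 8 1 3 7 6 5 9 4 / 4 6 5 1 2 9 8 7 3 / 3 7 9 8 5 4 2 1 6 / 1 2 4 9 8 7 3 6 5 / 8 5 3 2 6 1 7 4 9 / 7 9 6 5 4 3 1 8 2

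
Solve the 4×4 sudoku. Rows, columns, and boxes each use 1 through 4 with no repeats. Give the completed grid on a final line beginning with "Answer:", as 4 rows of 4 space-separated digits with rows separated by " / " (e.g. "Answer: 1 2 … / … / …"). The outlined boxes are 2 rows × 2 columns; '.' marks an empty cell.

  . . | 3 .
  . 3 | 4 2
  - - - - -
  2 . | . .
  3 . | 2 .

Step 1. [r1c4∈{1}] nothing but 1 survives at r1c4, so r1c4=1.
Step 2. [r4c4∈{4}] nothing but 4 survives at r4c4 ⇒ r4c4=4.
Step 3. [r3c2∈{1,4}] 4 has one home in row 3: r3c2, so r3c2=4.
Step 4. [r4c2∈{1}] r4c2 is down to just 1, so r4c2=1.
Step 5. [r3c3∈{1}] r3c3 has the single candidate 1. So r3c3=1.
Step 6. [r1c1∈{4}] r1c1's peers cover all but 4 ⇒ r1c1=4.
Step 7. [r2c1∈{1}] r2c1 is down to just 1. So r2c1=1.
Step 8. [r1c2∈{2}] r1c2 is down to just 2. So r1c2=2.
Step 9. [r3c4∈{3}] r3c4 is down to just 3, so r3c4=3.

Answer: 4 2 3 1 / 1 3 4 2 / 2 4 1 3 / 3 1 2 4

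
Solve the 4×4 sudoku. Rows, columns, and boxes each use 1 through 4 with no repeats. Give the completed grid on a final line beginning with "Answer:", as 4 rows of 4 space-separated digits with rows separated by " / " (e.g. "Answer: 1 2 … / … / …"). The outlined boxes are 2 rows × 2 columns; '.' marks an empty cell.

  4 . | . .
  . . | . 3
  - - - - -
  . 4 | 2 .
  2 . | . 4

Step 1. [r1c3∈{1}] r1c3 is down to just 1 ⇒ r1c3=1.
Step 2. [r4c2∈{1,3}] 1 has one home in row 4: r4c2. So r4c2=1.
Step 3. [r1c4∈{2}] only 2 remains possible at r1c4. So r1c4=2.
Step 4. [r2c2∈{2}] r2c2's peers cover all but 2. So r2c2=2.
Step 5. [r2c1∈{1}] nothing but 1 survives at r2c1, so r2c1=1.
Step 6. [r4c3∈{3}] nothing but 3 survives at r4c3, so r4c3=3.
Step 7. [r3c1∈{3}] nothing but 3 survives at r3c1 ⇒ r3c1=3.
Step 8. [r1c2∈{3}] r1c2 is down to just 3. So r1c2=3.
Step 9. [r2c3∈{4}] nothing but 4 survives at r2c3 ⇒ r2c3=4.
Step 10. [r3c4∈{1}] nothing but 1 survives at r3c4 ⇒ r3c4=1.

Answer: 4 3 1 2 / 1 2 4 3 / 3 4 2 1 / 2 1 3 4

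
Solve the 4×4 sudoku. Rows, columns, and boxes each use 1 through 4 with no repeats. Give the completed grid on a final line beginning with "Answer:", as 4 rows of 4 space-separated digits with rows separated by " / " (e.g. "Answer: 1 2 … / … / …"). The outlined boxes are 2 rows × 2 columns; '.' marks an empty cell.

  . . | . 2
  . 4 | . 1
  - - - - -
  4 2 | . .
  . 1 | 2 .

Step 1. [r2c3∈{3}] only 3 remains possible at r2c3. So r2c3=3.
Step 2. [r4c1∈{3}] r4c1 is down to just 3, so r4c1=3.
Step 3. [r1c3∈{4}] only 4 remains possible at r1c3 ⇒ r1c3=4.
Step 4. [r1c2∈{3}] r1c2 has the single candidate 3, so r1c2=3.
Step 5. [r1c1∈{1}] r1c1 has the single candidate 1. So r1c1=1.
Step 6. [r4c4∈{4}] r4c4 has the single candidate 4, so r4c4=4.
Step 7. [r3c4∈{3}] only 3 remains possible at r3c4. So r3c4=3.
Step 8. [r2c1∈{2}] r2c1 is down to just 2, so r2c1=2.
Step 9. [r3c3∈{1}] r3c3's peers cover all but 1, so r3c3=1.

Answer: 1 3 4 2 / 2 4 3 1 / 4 2 1 3 / 3 1 2 4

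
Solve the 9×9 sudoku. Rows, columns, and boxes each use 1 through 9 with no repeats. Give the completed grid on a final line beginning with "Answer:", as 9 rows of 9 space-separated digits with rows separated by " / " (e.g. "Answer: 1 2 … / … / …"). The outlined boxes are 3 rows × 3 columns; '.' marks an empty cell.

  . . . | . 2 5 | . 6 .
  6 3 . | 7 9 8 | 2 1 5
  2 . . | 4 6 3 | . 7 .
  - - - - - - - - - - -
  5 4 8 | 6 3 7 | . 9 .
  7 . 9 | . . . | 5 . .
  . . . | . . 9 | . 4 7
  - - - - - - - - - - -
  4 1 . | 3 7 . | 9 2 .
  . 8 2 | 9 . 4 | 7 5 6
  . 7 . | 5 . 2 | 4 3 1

Step 1. [r6c7∈{1,3,6,8}] across col 7, 6 lands solely at r6c7. So r6c7=6.
Step 2. [r1c9∈{3,4,8,9}] across col 9, 4 lands solely at r1c9 ⇒ r1c9=4.
Step 3. [r3c3∈{1,5}] row 3 places 1 nowhere but r3c3 ⇒ r3c3=1.
Step 4. [r5c6∈{1}] r5c6's peers cover all but 1 ⇒ r5c6=1.
Step 5. [r5c8∈{8}] r5c8 has the single candidate 8 ⇒ r5c8=8.
Step 6. [r5c4∈{2}] nothing but 2 survives at r5c4, so r5c4=2.
Step 7. [r1c1∈{8,9}] 8 has one home in col 1: r1c1, so r1c1=8.
Step 8. [r3c9∈{8,9}] across col 9, 9 lands solely at r3c9, so r3c9=9.
Step 9. [r8c1∈{3}] r8c1's peers cover all but 3, so r8c1=3.
Step 10. [r7c6∈{6}] r7c6 is down to just 6, so r7c6=6.
Step 11. [r9c5∈{8}] r9c5 has the single candidate 8 ⇒ r9c5=8.
Step 12. [r7c9∈{8}] nothing but 8 survives at r7c9 ⇒ r7c9=8.
Step 13. [r5c5∈{4}] r5c5's peers cover all but 4 ⇒ r5c5=4.
Step 14. [r4c7∈{1}] r4c7 is down to just 1 ⇒ r4c7=1.
Step 15. [r6c5∈{5}] r6c5 has the single candidate 5 ⇒ r6c5=5.
Step 16. [r5c2∈{6}] only 6 remains possible at r5c2 ⇒ r5c2=6.
Step 17. [r7c3∈{5}] r7c3 is down to just 5, so r7c3=5.
Step 18. [r1c4∈{1}] r1c4 is down to just 1. So r1c4=1.
Step 19. [r1c2∈{9}] r1c2 has the single candidate 9, so r1c2=9.
Step 20. [r1c3∈{7}] nothing but 7 survives at r1c3. So r1c3=7.
Step 21. [r9c1∈{9}] r9c1 is down to just 9, so r9c1=9.
Step 22. [r3c7∈{8}] nothing but 8 survives at r3c7 ⇒ r3c7=8.
Step 23. [r4c9∈{2}] nothing but 2 survives at r4c9, so r4c9=2.
Step 24. [r6c3∈{3}] r6c3's peers cover all but 3 ⇒ r6c3=3.
Step 25. [r5c9∈{3}] r5c9 has the single candidate 3 ⇒ r5c9=3.
Step 26. [r6c1∈{1}] nothing but 1 survives at r6c1. So r6c1=1.
Step 27. [r6c2∈{2}] r6c2's peers cover all but 2, so r6c2=2.
Step 28. [r9c3∈{6}] r9c3 has the single candidate 6, so r9c3=6.
Step 29. [r3c2∈{5}] r3c2's peers cover all but 5, so r3c2=5.
Step 30. [r8c5∈{1}] nothing but 1 survives at r8c5, so r8c5=1.
Step 31. [r2c3∈{4}] only 4 remains possible at r2c3. So r2c3=4.
Step 32. [r6c4∈{8}] r6c4 is down to just 8. So r6c4=8.
Step 33. [r1c7∈{3}] nothing but 3 survives at r1c7 ⇒ r1c7=3.

Answer: 8 9 7 1 2 5 3 6 4 / 6 3 4 7 9 8 2 1 5 / 2 5 1 4 6 3 8 7 9 / 5 4 8 6 3 7 1 9 2 / 7 6 9 2 4 1 5 8 3 / 1 2 3 8 5 9 6 4 7 / 4 1 5 3 7 6 9 2 8 / 3 8 2 9 1 4 7 5 6 / 9 7 6 5 8 2 4 3 1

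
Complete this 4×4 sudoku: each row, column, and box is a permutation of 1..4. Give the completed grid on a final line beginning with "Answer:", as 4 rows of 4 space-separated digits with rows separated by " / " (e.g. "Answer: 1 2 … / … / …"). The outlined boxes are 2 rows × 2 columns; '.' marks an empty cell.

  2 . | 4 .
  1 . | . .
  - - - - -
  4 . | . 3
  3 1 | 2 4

Step 1. [r2c3∈{3}] r2c3 has the single candidate 3. So r2c3=3.
Step 2. [r2c4∈{2}] only 2 remains possible at r2c4. So r2c4=2.
Step 3. [r3c3∈{1}] only 1 remains possible at r3c3. So r3c3=1.
Step 4. [r1c4∈{1}] r1c4 is down to just 1 ⇒ r1c4=1.
Step 5. [r2c2∈{4}] r2c2 is down to just 4, so r2c2=4.
Step 6. [r1c2∈{3}] r1c2's peers cover all but 3 ⇒ r1c2=3.
Step 7. [r3c2∈{2}] only 2 remains possible at r3c2 ⇒ r3c2=2.

Answer: 2 3 4 1 / 1 4 3 2 / 4 2 1 3 / 3 1 2 4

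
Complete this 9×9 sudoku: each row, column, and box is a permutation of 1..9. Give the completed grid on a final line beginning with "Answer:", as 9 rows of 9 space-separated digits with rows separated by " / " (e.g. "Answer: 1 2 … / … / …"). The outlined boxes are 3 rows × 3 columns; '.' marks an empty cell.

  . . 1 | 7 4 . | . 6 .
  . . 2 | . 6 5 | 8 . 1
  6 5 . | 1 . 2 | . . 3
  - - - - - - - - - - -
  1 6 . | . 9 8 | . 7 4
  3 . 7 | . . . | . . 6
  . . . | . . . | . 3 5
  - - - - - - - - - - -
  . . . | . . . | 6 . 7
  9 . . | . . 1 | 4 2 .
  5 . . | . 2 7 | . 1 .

Step 1. [r4c4∈{2,3,5}] across row 4, 3 lands solely at r4c4, so r4c4=3.
Step 2. [r2c2∈{3,4,7,9}] 3 has one home in row 2: r2c2 ⇒ r2c2=3.
Step 3. [r8c9∈{8}] r8c9 has the single candidate 8. So r8c9=8.
Step 4. [r5c6∈{4}] r5c6 has the single candidate 4. So r5c6=4.
Step 5. [r1c1∈{8}] only 8 remains possible at r1c1 ⇒ r1c1=8.
Step 6. [r1c2∈{9}] r1c2 is down to just 9. So r1c2=9.
Step 7. [r3c3∈{4}] r3c3 has the single candidate 4. So r3c3=4.
Step 8. [r7c6∈{3,9}] in col 6, 9 fits only at r7c6, so r7c6=9.
Step 9. [r3c8∈{9}] r3c8 has the single candidate 9, so r3c8=9.
Step 10. [r5c7∈{1,2,9}] across row 5, 9 lands solely at r5c7. So r5c7=9.
Step 11. [r7c2∈{1,2,4,8}] r7c2 is the only open cell in row 7 admitting 1 ⇒ r7c2=1.
Step 12. [r6c7∈{1,2}] r6c7 is the only open cell in col 7 admitting 1, so r6c7=1.
Step 13. [r7c1∈{2,4}] across row 7, 2 lands solely at r7c1, so r7c1=2.
Step 14. [r9c2∈{4,8}] in box 7, 4 fits only at r9c2, so r9c2=4.
Step 15. [r7c4∈{4,5,8}] row 7 places 4 nowhere but r7c4 ⇒ r7c4=4.
Step 16. [r9c4∈{6,8}] r9c4 is the only open cell in col 4 admitting 8 ⇒ r9c4=8.
Step 17. [r8c4∈{5,6}] across box 8, 6 lands solely at r8c4, so r8c4=6.
Step 18. [r8c5∈{3,5}] 5 has one home in row 8: r8c5. So r8c5=5.
Step 19. [r7c3∈{3,8}] row 7 places 8 nowhere but r7c3, so r7c3=8.
Step 20. [r6c2∈{2,8}] across row 6, 8 lands solely at r6c2. So r6c2=8.
Step 21. [r1c9∈{2}] nothing but 2 survives at r1c9. So r1c9=2.
Step 22. [r5c2∈{2}] r5c2 has the single candidate 2. So r5c2=2.
Step 23. [r9c3∈{3,6}] in row 9, 6 fits only at r9c3. So r9c3=6.
Step 24. [r8c2∈{7}] only 7 remains possible at r8c2 ⇒ r8c2=7.
Step 25. [r3c5∈{8}] r3c5 has the single candidate 8. So r3c5=8.
Step 26. [r2c8∈{4}] r2c8 is down to just 4 ⇒ r2c8=4.
Step 27. [r6c5∈{7}] r6c5 is down to just 7. So r6c5=7.
Step 28. [r6c1∈{4}] r6c1's peers cover all but 4. So r6c1=4.
Step 29. [r7c8∈{5}] nothing but 5 survives at r7c8. So r7c8=5.
Step 30. [r4c7∈{2}] only 2 remains possible at r4c7, so r4c7=2.
Step 31. [r6c3∈{9}] r6c3 has the single candidate 9. So r6c3=9.
Step 32. [r5c5∈{1}] nothing but 1 survives at r5c5. So r5c5=1.
Step 33. [r9c7∈{3}] r9c7 has the single candidate 3, so r9c7=3.
Step 34. [r1c6∈{3}] r1c6 has the single candidate 3, so r1c6=3.
Step 35. [r3c7∈{7}] r3c7 is down to just 7, so r3c7=7.
Step 36. [r2c4∈{9}] r2c4 has the single candidate 9, so r2c4=9.
Step 37. [r4c3∈{5}] r4c3 is down to just 5 ⇒ r4c3=5.
Step 38. [r8c3∈{3}] only 3 remains possible at r8c3, so r8c3=3.
Step 39. [r5c8∈{8}] only 8 remains possible at r5c8 ⇒ r5c8=8.
Step 40. [r1c7∈{5}] r1c7's peers cover all but 5, so r1c7=5.
Step 41. [r6c4∈{2}] nothing but 2 survives at r6c4. So r6c4=2.
Step 42. [r6c6∈{6}] only 6 remains possible at r6c6, so r6c6=6.
Step 43. [r9c9∈{9}] only 9 remains possible at r9c9 ⇒ r9c9=9.
Step 44. [r7c5∈{3}] r7c5 is down to just 3, so r7c5=3.
Step 45. [r5c4∈{5}] r5c4 has the single candidate 5, so r5c4=5.
Step 46. [r2c1∈{7}] only 7 remains possible at r2c1 ⇒ r2c1=7.

Answer: 8 9 1 7 4 3 5 6 2 / 7 3 2 9 6 5 8 4 1 / 6 5 4 1 8 2 7 9 3 / 1 6 5 3 9 8 2 7 4 / 3 2 7 5 1 4 9 8 6 / 4 8 9 2 7 6 1 3 5 / 2 1 8 4 3 9 6 5 7 / 9 7 3 6 5 1 4 2 8 / 5 4 6 8 2 7 3 1 9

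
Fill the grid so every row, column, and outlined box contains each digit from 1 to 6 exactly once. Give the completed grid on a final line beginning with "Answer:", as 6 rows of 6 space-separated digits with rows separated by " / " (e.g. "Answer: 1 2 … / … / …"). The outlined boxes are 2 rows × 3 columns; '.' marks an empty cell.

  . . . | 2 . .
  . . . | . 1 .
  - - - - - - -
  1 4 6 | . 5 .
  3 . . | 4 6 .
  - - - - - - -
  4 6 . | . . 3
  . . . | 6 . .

Step 1. [r1c5∈{3,4}] col 5 places 3 nowhere but r1c5. So r1c5=3.
Step 2. [r2c4∈{5}] nothing but 5 survives at r2c4, so r2c4=5.
Step 3. [r5c3∈{1,2,5}] r5c3 is the only open cell in row 5 admitting 5, so r5c3=5.
Step 4. [r6c1∈{2}] only 2 remains possible at r6c1, so r6c1=2.
Step 5. [r4c3∈{2}] r4c3 is down to just 2. So r4c3=2.
Step 6. [r1c1∈{5,6}] in col 1, 5 fits only at r1c1. So r1c1=5.
Step 7. [r1c2∈{1}] r1c2 is down to just 1, so r1c2=1.
Step 8. [r1c3∈{4}] nothing but 4 survives at r1c3, so r1c3=4.
Step 9. [r6c6∈{1,4,5}] in row 6, 5 fits only at r6c6, so r6c6=5.
Step 10. [r2c3∈{3}] nothing but 3 survives at r2c3 ⇒ r2c3=3.
Step 11. [r2c6∈{4,6}] 4 has one home in row 2: r2c6, so r2c6=4.
Step 12. [r2c2∈{2}] r2c2 has the single candidate 2 ⇒ r2c2=2.
Step 13. [r3c4∈{3}] nothing but 3 survives at r3c4. So r3c4=3.
Step 14. [r2c1∈{6}] r2c1 is down to just 6 ⇒ r2c1=6.
Step 15. [r6c5∈{4}] only 4 remains possible at r6c5, so r6c5=4.
Step 16. [r4c6∈{1}] nothing but 1 survives at r4c6 ⇒ r4c6=1.
Step 17. [r5c4∈{1}] nothing but 1 survives at r5c4, so r5c4=1.
Step 18. [r6c2∈{3}] only 3 remains possible at r6c2 ⇒ r6c2=3.
Step 19. [r6c3∈{1}] r6c3 has the single candidate 1. So r6c3=1.
Step 20. [r3c6∈{2}] r3c6 is down to just 2 ⇒ r3c6=2.
Step 21. [r4c2∈{5}] r4c2 is down to just 5 ⇒ r4c2=5.
Step 22. [r1c6∈{6}] r1c6 is down to just 6, so r1c6=6.
Step 23. [r5c5∈{2}] r5c5's peers cover all but 2 ⇒ r5c5=2.

Answer: 5 1 4 2 3 6 / 6 2 3 5 1 4 / 1 4 6 3 5 2 / 3 5 2 4 6 1 / 4 6 5 1 2 3 / 2 3 1 6 4 5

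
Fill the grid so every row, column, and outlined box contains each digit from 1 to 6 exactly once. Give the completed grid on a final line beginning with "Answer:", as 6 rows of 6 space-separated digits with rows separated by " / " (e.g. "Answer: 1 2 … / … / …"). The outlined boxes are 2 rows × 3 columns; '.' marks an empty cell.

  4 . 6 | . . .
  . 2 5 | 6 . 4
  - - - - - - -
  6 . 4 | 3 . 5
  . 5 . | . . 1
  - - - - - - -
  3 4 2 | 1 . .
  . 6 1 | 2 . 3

Step 1. [r4c5∈{2,4,6}] r4c5 is the only open cell in row 4 admitting 6, so r4c5=6.
Step 2. [r1c2∈{1,3}] col 2 places 3 nowhere but r1c2, so r1c2=3.
Step 3. [r1c5∈{1,2,5}] 1 has one home in row 1: r1c5, so r1c5=1.
Step 4. [r6c1∈{5}] r6c1's peers cover all but 5. So r6c1=5.
Step 5. [r2c1∈{1}] r2c1's peers cover all but 1. So r2c1=1.
Step 6. [r1c6∈{2}] r1c6's peers cover all but 2 ⇒ r1c6=2.
Step 7. [r2c5∈{3}] only 3 remains possible at r2c5 ⇒ r2c5=3.
Step 8. [r5c5∈{5}] r5c5 has the single candidate 5. So r5c5=5.
Step 9. [r3c2∈{1}] r3c2 is down to just 1, so r3c2=1.
Step 10. [r6c5∈{4}] r6c5 has the single candidate 4, so r6c5=4.
Step 11. [r4c4∈{4}] r4c4's peers cover all but 4, so r4c4=4.
Step 12. [r4c1∈{2}] only 2 remains possible at r4c1, so r4c1=2.
Step 13. [r4c3∈{3}] nothing but 3 survives at r4c3, so r4c3=3.
Step 14. [r1c4∈{5}] r1c4 has the single candidate 5. So r1c4=5.
Step 15. [r3c5∈{2}] nothing but 2 survives at r3c5. So r3c5=2.
Step 16. [r5c6∈{6}] r5c6 has the single candidate 6. So r5c6=6.

Answer: 4 3 6 5 1 2 / 1 2 5 6 3 4 / 6 1 4 3 2 5 / 2 5 3 4 6 1 / 3 4 2 1 5 6 / 5 6 1 2 4 3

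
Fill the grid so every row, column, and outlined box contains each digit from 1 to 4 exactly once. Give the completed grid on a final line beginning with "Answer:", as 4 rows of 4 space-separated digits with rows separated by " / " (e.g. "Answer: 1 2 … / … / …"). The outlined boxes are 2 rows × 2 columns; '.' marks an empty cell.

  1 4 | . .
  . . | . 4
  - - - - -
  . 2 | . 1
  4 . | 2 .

Step 1. [r1c3∈{3}] r1c3 has the single candidate 3, so r1c3=3.
Step 2. [r2c2∈{3}] r2c2 is down to just 3 ⇒ r2c2=3.
Step 3. [r2c1∈{2}] r2c1's peers cover all but 2, so r2c1=2.
Step 4. [r4c4∈{3}] r4c4's peers cover all but 3. So r4c4=3.
Step 5. [r3c3∈{4}] nothing but 4 survives at r3c3 ⇒ r3c3=4.
Step 6. [r2c3∈{1}] r2c3 has the single candidate 1. So r2c3=1.
Step 7. [r1c4∈{2}] r1c4's peers cover all but 2, so r1c4=2.
Step 8. [r3c1∈{3}] only 3 remains possible at r3c1 ⇒ r3c1=3.
Step 9. [r4c2∈{1}] r4c2 is down to just 1, so r4c2=1.

Answer: 1 4 3 2 / 2 3 1 4 / 3 2 4 1 / 4 1 2 3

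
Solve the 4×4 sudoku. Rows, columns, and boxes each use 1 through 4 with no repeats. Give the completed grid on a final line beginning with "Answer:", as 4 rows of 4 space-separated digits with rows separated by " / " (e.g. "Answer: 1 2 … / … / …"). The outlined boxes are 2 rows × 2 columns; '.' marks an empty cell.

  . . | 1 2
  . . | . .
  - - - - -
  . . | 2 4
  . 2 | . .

Step 1. [r4c1∈{1,3,4}] r4c1 is the only open cell in row 4 admitting 4, so r4c1=4.
Step 2. [r1c1∈{3}] r1c1 has the single candidate 3 ⇒ r1c1=3.
Step 3. [r3c1∈{1}] only 1 remains possible at r3c1. So r3c1=1.
Step 4. [r2c3∈{3,4}] col 3 places 4 nowhere but r2c3. So r2c3=4.
Step 5. [r2c4∈{3}] r2c4 has the single candidate 3 ⇒ r2c4=3.
Step 6. [r2c2∈{1}] r2c2's peers cover all but 1 ⇒ r2c2=1.
Step 7. [r3c2∈{3}] r3c2's peers cover all but 3. So r3c2=3.
Step 8. [r1c2∈{4}] r1c2's peers cover all but 4 ⇒ r1c2=4.
Step 9. [r4c4∈{1}] only 1 remains possible at r4c4. So r4c4=1.
Step 10. [r2c1∈{2}] r2c1 has the single candidate 2. So r2c1=2.
Step 11. [r4c3∈{3}] only 3 remains possible at r4c3, so r4c3=3.

Answer: 3 4 1 2 / 2 1 4 3 / 1 3 2 4 / 4 2 3 1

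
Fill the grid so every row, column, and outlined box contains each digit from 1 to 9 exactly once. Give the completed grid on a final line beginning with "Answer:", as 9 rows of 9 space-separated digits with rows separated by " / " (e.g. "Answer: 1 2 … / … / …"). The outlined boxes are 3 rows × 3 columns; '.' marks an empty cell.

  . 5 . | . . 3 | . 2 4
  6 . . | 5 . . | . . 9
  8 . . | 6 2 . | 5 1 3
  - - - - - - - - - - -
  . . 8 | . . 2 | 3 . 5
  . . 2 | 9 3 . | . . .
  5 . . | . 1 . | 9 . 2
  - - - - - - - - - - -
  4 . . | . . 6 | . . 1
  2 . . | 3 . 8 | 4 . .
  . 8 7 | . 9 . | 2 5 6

Step 1. [r7c8∈{3,7,8,9}] r7c8 is the only open cell in col 8 admitting 3, so r7c8=3.
Step 2. [r7c2∈{9}] r7c2 is down to just 9. So r7c2=9.
Step 3. [r5c7∈{1,6,7,8}] across col 7, 1 lands solely at r5c7 ⇒ r5c7=1.
Step 4. [r5c1∈{7}] r5c1's peers cover all but 7 ⇒ r5c1=7.
Step 5. [r2c2∈{1,2,3,4,7}] row 2 places 2 nowhere but r2c2. So r2c2=2.
Step 6. [r4c5∈{4,6,7}] across col 5, 6 lands solely at r4c5, so r4c5=6.
Step 7. [r2c5∈{4,7,8}] r2c5 is the only open cell in col 5 admitting 4, so r2c5=4.
Step 8. [r6c4∈{4,7,8}] in box 5, 8 fits only at r6c4. So r6c4=8.
Step 9. [r6c2∈{3,4,6}] col 2 places 3 nowhere but r6c2. So r6c2=3.
Step 10. [r8c9∈{7}] r8c9 is down to just 7, so r8c9=7.
Step 11. [r7c7∈{8}] r7c7 has the single candidate 8. So r7c7=8.
Step 12. [r2c7∈{7}] r2c7's peers cover all but 7, so r2c7=7.
Step 13. [r2c6∈{1}] r2c6 is down to just 1. So r2c6=1.
Step 14. [r1c4∈{7}] r1c4's peers cover all but 7 ⇒ r1c4=7.
Step 15. [r4c4∈{4}] r4c4 has the single candidate 4. So r4c4=4.
Step 16. [r8c5∈{5}] only 5 remains possible at r8c5. So r8c5=5.
Step 17. [r4c1∈{1,9}] r4c1 is the only open cell in row 4 admitting 9. So r4c1=9.
Step 18. [r1c1∈{1}] r1c1's peers cover all but 1, so r1c1=1.
Step 19. [r8c3∈{1,6}] 1 has one home in col 3: r8c3 ⇒ r8c3=1.
Step 20. [r6c3∈{4,6}] r6c3 is the only open cell in col 3 admitting 6 ⇒ r6c3=6.
Step 21. [r5c8∈{4,6,8}] 6 has one home in row 5: r5c8, so r5c8=6.
Step 22. [r3c3∈{4,9}] 4 has one home in col 3: r3c3. So r3c3=4.
Step 23. [r6c6∈{7}] r6c6's peers cover all but 7, so r6c6=7.
Step 24. [r4c8∈{7}] r4c8 has the single candidate 7, so r4c8=7.
Step 25. [r5c6∈{5}] only 5 remains possible at r5c6 ⇒ r5c6=5.
Step 26. [r8c8∈{9}] r8c8 is down to just 9. So r8c8=9.
Step 27. [r5c9∈{8}] r5c9's peers cover all but 8, so r5c9=8.
Step 28. [r8c2∈{6}] only 6 remains possible at r8c2, so r8c2=6.
Step 29. [r9c4∈{1}] nothing but 1 survives at r9c4, so r9c4=1.
Step 30. [r7c5∈{7}] r7c5 has the single candidate 7, so r7c5=7.
Step 31. [r3c6∈{9}] r3c6 has the single candidate 9. So r3c6=9.
Step 32. [r2c8∈{8}] r2c8 has the single candidate 8, so r2c8=8.
Step 33. [r6c8∈{4}] nothing but 4 survives at r6c8 ⇒ r6c8=4.
Step 34. [r1c3∈{9}] r1c3 has the single candidate 9. So r1c3=9.
Step 35. [r2c3∈{3}] only 3 remains possible at r2c3. So r2c3=3.
Step 36. [r9c1∈{3}] r9c1's peers cover all but 3 ⇒ r9c1=3.
Step 37. [r3c2∈{7}] r3c2 is down to just 7, so r3c2=7.
Step 38. [r1c7∈{6}] r1c7 is down to just 6 ⇒ r1c7=6.
Step 39. [r1c5∈{8}] r1c5 has the single candidate 8, so r1c5=8.
Step 40. [r7c4∈{2}] r7c4 has the single candidate 2, so r7c4=2.
Step 41. [r4c2∈{1}] only 1 remains possible at r4c2 ⇒ r4c2=1.
Step 42. [r9c6∈{4}] r9c6's peers cover all but 4. So r9c6=4.
Step 43. [r5c2∈{4}] r5c2's peers cover all but 4, so r5c2=4.
Step 44. [r7c3∈{5}] r7c3 is down to just 5 ⇒ r7c3=5.

Answer: 1 5 9 7 8 3 6 2 4 / 6 2 3 5 4 1 7 8 9 / 8 7 4 6 2 9 5 1 3 / 9 1 8 4 6 2 3 7 5 / 7 4 2 9 3 5 1 6 8 / 5 3 6 8 1 7 9 4 2 / 4 9 5 2 7 6 8 3 1 / 2 6 1 3 5 8 4 9 7 / 3 8 7 1 9 4 2 5 6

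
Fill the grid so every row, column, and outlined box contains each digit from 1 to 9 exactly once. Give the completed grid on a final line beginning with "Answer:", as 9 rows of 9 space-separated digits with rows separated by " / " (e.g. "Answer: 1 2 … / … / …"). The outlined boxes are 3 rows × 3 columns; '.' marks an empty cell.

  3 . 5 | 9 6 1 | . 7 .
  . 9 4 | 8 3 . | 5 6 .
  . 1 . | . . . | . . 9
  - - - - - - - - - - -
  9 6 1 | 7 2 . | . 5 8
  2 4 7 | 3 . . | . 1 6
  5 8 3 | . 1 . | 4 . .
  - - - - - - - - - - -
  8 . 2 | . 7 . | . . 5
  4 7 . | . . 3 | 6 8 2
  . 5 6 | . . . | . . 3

Step 1. [r5c7∈{9}] r5c7 has the single candidate 9 ⇒ r5c7=9.
Step 2. [r2c6∈{2,7}] r2c6 is the only open cell in row 2 admitting 2, so r2c6=2.
Step 3. [r3c6∈{4,5,7}] r3c6 is the only open cell in col 6 admitting 7, so r3c6=7.
Step 4. [r3c8∈{2,3,4}] 3 has one home in col 8: r3c8 ⇒ r3c8=3.
Step 5. [r8c4∈{1,5}] 1 has one home in row 8: r8c4, so r8c4=1.
Step 6. [r6c6∈{6,9}] r6c6 is the only open cell in row 6 admitting 9 ⇒ r6c6=9.
Step 7. [r8c5∈{5,9}] r8c5 is the only open cell in row 8 admitting 5 ⇒ r8c5=5.
Step 8. [r9c5∈{4,8,9}] 9 has one home in col 5: r9c5 ⇒ r9c5=9.
Step 9. [r9c8∈{4}] nothing but 4 survives at r9c8 ⇒ r9c8=4.
Step 10. [r3c7∈{2,8}] 2 has one home in row 3: r3c7. So r3c7=2.
Step 11. [r7c6∈{4,6}] col 6 places 6 nowhere but r7c6 ⇒ r7c6=6.
Step 12. [r9c7∈{1,7}] in row 9, 7 fits only at r9c7. So r9c7=7.
Step 13. [r5c5∈{8}] nothing but 8 survives at r5c5. So r5c5=8.
Step 14. [r3c4∈{4,5}] row 3 places 5 nowhere but r3c4, so r3c4=5.
Step 15. [r6c8∈{2}] nothing but 2 survives at r6c8 ⇒ r6c8=2.
Step 16. [r9c1∈{1}] r9c1 has the single candidate 1. So r9c1=1.
Step 17. [r5c6∈{5}] only 5 remains possible at r5c6, so r5c6=5.
Step 18. [r6c9∈{7}] r6c9 is down to just 7. So r6c9=7.
Step 19. [r4c7∈{3}] r4c7's peers cover all but 3 ⇒ r4c7=3.
Step 20. [r8c3∈{9}] r8c3's peers cover all but 9. So r8c3=9.
Step 21. [r9c6∈{8}] r9c6's peers cover all but 8 ⇒ r9c6=8.
Step 22. [r7c7∈{1}] r7c7's peers cover all but 1 ⇒ r7c7=1.
Step 23. [r1c7∈{8}] r1c7's peers cover all but 8. So r1c7=8.
Step 24. [r7c4∈{4}] only 4 remains possible at r7c4. So r7c4=4.
Step 25. [r7c2∈{3}] r7c2 has the single candidate 3, so r7c2=3.
Step 26. [r9c4∈{2}] r9c4 is down to just 2, so r9c4=2.
Step 27. [r7c8∈{9}] r7c8's peers cover all but 9 ⇒ r7c8=9.
Step 28. [r3c5∈{4}] r3c5 is down to just 4 ⇒ r3c5=4.
Step 29. [r6c4∈{6}] r6c4 is down to just 6, so r6c4=6.
Step 30. [r2c1∈{7}] r2c1's peers cover all but 7. So r2c1=7.
Step 31. [r1c2∈{2}] nothing but 2 survives at r1c2 ⇒ r1c2=2.
Step 32. [r2c9∈{1}] r2c9 has the single candidate 1 ⇒ r2c9=1.
Step 33. [r3c3∈{8}] r3c3's peers cover all but 8 ⇒ r3c3=8.
Step 34. [r4c6∈{4}] r4c6's peers cover all but 4. So r4c6=4.
Step 35. [r3c1∈{6}] r3c1 has the single candidate 6 ⇒ r3c1=6.
Step 36. [r1c9∈{4}] nothing but 4 survives at r1c9, so r1c9=4.

Answer: 3 2 5 9 6 1 8 7 4 / 7 9 4 8 3 2 5 6 1 / 6 1 8 5 4 7 2 3 9 / 9 6 1 7 2 4 3 5 8 / 2 4 7 3 8 5 9 1 6 / 5 8 3 6 1 9 4 2 7 / 8 3 2 4 7 6 1 9 5 / 4 7 9 1 5 3 6 8 2 / 1 5 6 2 9 8 7 4 3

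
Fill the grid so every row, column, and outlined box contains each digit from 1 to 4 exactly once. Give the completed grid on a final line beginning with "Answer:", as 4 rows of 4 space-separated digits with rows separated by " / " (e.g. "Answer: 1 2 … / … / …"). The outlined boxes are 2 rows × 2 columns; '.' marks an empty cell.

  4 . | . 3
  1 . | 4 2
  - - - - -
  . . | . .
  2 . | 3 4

Step 1. [r3c4∈{1}] nothing but 1 survives at r3c4 ⇒ r3c4=1.
Step 2. [r2c2∈{3}] r2c2 has the single candidate 3, so r2c2=3.
Step 3. [r1c2∈{2}] r1c2 has the single candidate 2 ⇒ r1c2=2.
Step 4. [r4c2∈{1}] r4c2 has the single candidate 1, so r4c2=1.
Step 5. [r3c2∈{4}] r3c2 is down to just 4, so r3c2=4.
Step 6. [r3c3∈{2}] only 2 remains possible at r3c3 ⇒ r3c3=2.
Step 7. [r3c1∈{3}] only 3 remains possible at r3c1 ⇒ r3c1=3.
Step 8. [r1c3∈{1}] r1c3's peers cover all but 1 ⇒ r1c3=1.

Answer: 4 2 1 3 / 1 3 4 2 / 3 4 2 1 / 2 1 3 4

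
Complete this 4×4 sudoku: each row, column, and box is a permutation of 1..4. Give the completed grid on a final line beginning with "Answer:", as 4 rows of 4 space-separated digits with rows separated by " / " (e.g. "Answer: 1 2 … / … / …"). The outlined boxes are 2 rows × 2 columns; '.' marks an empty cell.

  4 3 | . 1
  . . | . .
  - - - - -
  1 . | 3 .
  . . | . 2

Step 1. [r3c4∈{4}] r3c4 is down to just 4 ⇒ r3c4=4.
Step 2. [r2c1∈{2}] nothing but 2 survives at r2c1, so r2c1=2.
Step 3. [r2c2∈{1}] only 1 remains possible at r2c2, so r2c2=1.
Step 4. [r4c2∈{4}] r4c2 is down to just 4, so r4c2=4.
Step 5. [r2c4∈{3}] r2c4 is down to just 3, so r2c4=3.
Step 6. [r2c3∈{4}] r2c3 is down to just 4. So r2c3=4.
Step 7. [r1c3∈{2}] r1c3 is down to just 2, so r1c3=2.
Step 8. [r3c2∈{2}] r3c2 is down to just 2 ⇒ r3c2=2.
Step 9. [r4c1∈{3}] r4c1 has the single candidate 3, so r4c1=3.
Step 10. [r4c3∈{1}] r4c3 has the single candidate 1 ⇒ r4c3=1.

Answer: 4 3 2 1 / 2 1 4 3 / 1 2 3 4 / 3 4 1 2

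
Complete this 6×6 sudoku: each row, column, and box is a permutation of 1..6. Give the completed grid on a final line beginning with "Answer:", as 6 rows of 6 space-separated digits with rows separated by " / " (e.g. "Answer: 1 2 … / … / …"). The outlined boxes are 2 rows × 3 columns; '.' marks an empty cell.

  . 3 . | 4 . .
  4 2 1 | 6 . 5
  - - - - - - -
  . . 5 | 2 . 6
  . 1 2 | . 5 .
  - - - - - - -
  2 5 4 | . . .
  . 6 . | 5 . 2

Step 1. [r3c5∈{1,3,4}] r3c5 is the only open cell in row 3 admitting 1 ⇒ r3c5=1.
Step 2. [r4c4∈{3}] r4c4's peers cover all but 3. So r4c4=3.
Step 3. [r5c6∈{1,3}] col 6 places 3 nowhere but r5c6. So r5c6=3.
Step 4. [r6c3∈{3}] only 3 remains possible at r6c3 ⇒ r6c3=3.
Step 5. [r1c3∈{6}] r1c3's peers cover all but 6 ⇒ r1c3=6.
Step 6. [r4c6∈{4}] r4c6 is down to just 4. So r4c6=4.
Step 7. [r1c6∈{1}] only 1 remains possible at r1c6, so r1c6=1.
Step 8. [r6c1∈{1}] only 1 remains possible at r6c1 ⇒ r6c1=1.
Step 9. [r6c5∈{4}] r6c5 has the single candidate 4, so r6c5=4.
Step 10. [r3c2∈{4}] r3c2 is down to just 4. So r3c2=4.
Step 11. [r1c5∈{2}] r1c5 has the single candidate 2, so r1c5=2.
Step 12. [r2c5∈{3}] nothing but 3 survives at r2c5 ⇒ r2c5=3.
Step 13. [r3c1∈{3}] nothing but 3 survives at r3c1 ⇒ r3c1=3.
Step 14. [r4c1∈{6}] r4c1's peers cover all but 6, so r4c1=6.
Step 15. [r5c4∈{1}] r5c4's peers cover all but 1 ⇒ r5c4=1.
Step 16. [r5c5∈{6}] nothing but 6 survives at r5c5, so r5c5=6.
Step 17. [r1c1∈{5}] r1c1's peers cover all but 5, so r1c1=5.

Answer: 5 3 6 4 2 1 / 4 2 1 6 3 5 / 3 4 5 2 1 6 / 6 1 2 3 5 4 / 2 5 4 1 6 3 / 1 6 3 5 4 2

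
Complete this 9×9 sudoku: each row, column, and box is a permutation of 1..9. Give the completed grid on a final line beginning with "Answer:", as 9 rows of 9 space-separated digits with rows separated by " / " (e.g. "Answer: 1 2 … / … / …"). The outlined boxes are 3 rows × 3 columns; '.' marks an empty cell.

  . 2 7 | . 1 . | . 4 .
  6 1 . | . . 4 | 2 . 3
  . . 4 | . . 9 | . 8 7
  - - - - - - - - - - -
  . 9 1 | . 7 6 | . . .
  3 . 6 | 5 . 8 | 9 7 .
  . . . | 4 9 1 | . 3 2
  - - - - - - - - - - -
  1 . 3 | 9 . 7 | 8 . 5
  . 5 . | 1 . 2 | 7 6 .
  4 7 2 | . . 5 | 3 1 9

Step 1. [r3c1∈{5}] nothing but 5 survives at r3c1 ⇒ r3c1=5.
Step 2. [r1c7∈{5,6}] across row 1, 5 lands solely at r1c7, so r1c7=5.
Step 3. [r8c9∈{4}] only 4 remains possible at r8c9. So r8c9=4.
Step 4. [r4c4∈{2,3}] row 4 places 3 nowhere but r4c4. So r4c4=3.
Step 5. [r6c2∈{8}] r6c2 is down to just 8. So r6c2=8.
Step 6. [r1c1∈{8,9}] r1c1 is the only open cell in row 1 admitting 9, so r1c1=9.
Step 7. [r1c4∈{6,8}] across row 1, 8 lands solely at r1c4. So r1c4=8.
Step 8. [r9c4∈{6}] r9c4 is down to just 6 ⇒ r9c4=6.
Step 9. [r3c5∈{2,3,6}] across col 5, 6 lands solely at r3c5 ⇒ r3c5=6.
Step 10. [r8c1∈{8}] r8c1 has the single candidate 8, so r8c1=8.
Step 11. [r7c5∈{4}] only 4 remains possible at r7c5, so r7c5=4.
Step 12. [r8c5∈{3}] nothing but 3 survives at r8c5, so r8c5=3.
Step 13. [r2c4∈{7}] r2c4 has the single candidate 7. So r2c4=7.
Step 14. [r6c7∈{6}] nothing but 6 survives at r6c7, so r6c7=6.
Step 15. [r7c2∈{6}] r7c2 has the single candidate 6, so r7c2=6.
Step 16. [r2c8∈{9}] r2c8 is down to just 9. So r2c8=9.
Step 17. [r5c2∈{4}] nothing but 4 survives at r5c2 ⇒ r5c2=4.
Step 18. [r4c9∈{8}] nothing but 8 survives at r4c9, so r4c9=8.
Step 19. [r7c8∈{2}] r7c8 is down to just 2, so r7c8=2.
Step 20. [r3c2∈{3}] nothing but 3 survives at r3c2 ⇒ r3c2=3.
Step 21. [r1c6∈{3}] r1c6 has the single candidate 3. So r1c6=3.
Step 22. [r5c9∈{1}] nothing but 1 survives at r5c9. So r5c9=1.
Step 23. [r1c9∈{6}] r1c9 has the single candidate 6 ⇒ r1c9=6.
Step 24. [r4c7∈{4}] r4c7 has the single candidate 4 ⇒ r4c7=4.
Step 25. [r6c3∈{5}] r6c3 is down to just 5 ⇒ r6c3=5.
Step 26. [r4c1∈{2}] r4c1 has the single candidate 2. So r4c1=2.
Step 27. [r3c4∈{2}] only 2 remains possible at r3c4 ⇒ r3c4=2.
Step 28. [r6c1∈{7}] r6c1 has the single candidate 7 ⇒ r6c1=7.
Step 29. [r3c7∈{1}] nothing but 1 survives at r3c7, so r3c7=1.
Step 30. [r5c5∈{2}] r5c5 is down to just 2, so r5c5=2.
Step 31. [r8c3∈{9}] r8c3's peers cover all but 9. So r8c3=9.
Step 32. [r4c8∈{5}] r4c8's peers cover all but 5. So r4c8=5.
Step 33. [r2c5∈{5}] r2c5 has the single candidate 5, so r2c5=5.
Step 34. [r2c3∈{8}] r2c3's peers cover all but 8, so r2c3=8.
Step 35. [r9c5∈{8}] r9c5's peers cover all but 8. So r9c5=8.

Answer: 9 2 7 8 1 3 5 4 6 / 6 1 8 7 5 4 2 9 3 / 5 3 4 2 6 9 1 8 7 / 2 9 1 3 7 6 4 5 8 / 3 4 6 5 2 8 9 7 1 / 7 8 5 4 9 1 6 3 2 / 1 6 3 9 4 7 8 2 5 / 8 5 9 1 3 2 7 6 4 / 4 7 2 6 8 5 3 1 9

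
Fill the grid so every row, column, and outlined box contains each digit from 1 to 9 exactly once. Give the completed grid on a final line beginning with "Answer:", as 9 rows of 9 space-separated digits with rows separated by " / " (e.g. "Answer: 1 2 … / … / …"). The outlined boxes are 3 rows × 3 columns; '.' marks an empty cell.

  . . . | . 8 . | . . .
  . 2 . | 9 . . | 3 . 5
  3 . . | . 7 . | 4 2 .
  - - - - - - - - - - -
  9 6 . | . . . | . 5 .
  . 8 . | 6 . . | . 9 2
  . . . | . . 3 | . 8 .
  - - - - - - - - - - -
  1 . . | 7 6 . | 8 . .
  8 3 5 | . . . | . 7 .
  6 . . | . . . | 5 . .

Step 1. [r6c1∈{2,4,5,7}] across col 1, 2 lands solely at r6c1 ⇒ r6c1=2.
Step 2. [r9c5∈{1,2,3,4,9}] in col 5, 3 fits only at r9c5. So r9c5=3.
Step 3. [r7c6∈{2,4,5,9}] r7c6 is the only open cell in row 7 admitting 5. So r7c6=5.
Step 4. [r8c7∈{1,2,6,9}] col 7 places 2 nowhere but r8c7. So r8c7=2.
Step 5. [r1c7∈{1,6,7,9}] 9 has one home in col 7: r1c7 ⇒ r1c7=9.
Step 6. [r1c9∈{1,6,7}] across box 3, 7 lands solely at r1c9, so r1c9=7.
Step 7. [r2c3∈{1,4,6,7,8}] in row 2, 8 fits only at r2c3. So r2c3=8.
Step 8. [r8c9∈{1,4,6,9}] row 8 places 6 nowhere but r8c9, so r8c9=6.
Step 9. [r4c9∈{1,3,4}] r4c9 is the only open cell in box 6 admitting 3 ⇒ r4c9=3.
Step 10. [r6c9∈{1,4}] r6c9 is the only open cell in box 6 admitting 4, so r6c9=4.
Step 11. [r4c5∈{1,2,4}] across col 5, 2 lands solely at r4c5, so r4c5=2.
Step 12. [r1c4∈{1,2,3,4,5}] across row 1, 3 lands solely at r1c4. So r1c4=3.
Step 13. [r9c4∈{1,2,4,8}] across col 4, 2 lands solely at r9c4. So r9c4=2.
Step 14. [r9c6∈{1,4,8,9}] in row 9, 8 fits only at r9c6. So r9c6=8.
Step 15. [r6c5∈{1,5,9}] across row 6, 9 lands solely at r6c5. So r6c5=9.
Step 16. [r5c5∈{1,4,5}] r5c5 is the only open cell in col 5 admitting 5 ⇒ r5c5=5.
Step 17. [r6c4∈{1}] r6c4 is down to just 1 ⇒ r6c4=1.
Step 18. [r6c3∈{7}] r6c3 is down to just 7. So r6c3=7.
Step 19. [r5c1∈{4}] r5c1 is down to just 4, so r5c1=4.
Step 20. [r4c3∈{1}] r4c3's peers cover all but 1, so r4c3=1.
Step 21. [r1c6∈{1,2,4,6}] r1c6 is the only open cell in row 1 admitting 2. So r1c6=2.
Step 22. [r7c9∈{9}] r7c9 has the single candidate 9 ⇒ r7c9=9.
Step 23. [r7c2∈{4}] only 4 remains possible at r7c2 ⇒ r7c2=4.
Step 24. [r8c4∈{4}] r8c4 is down to just 4. So r8c4=4.
Step 25. [r5c6∈{7}] r5c6 has the single candidate 7. So r5c6=7.
Step 26. [r8c5∈{1}] r8c5's peers cover all but 1 ⇒ r8c5=1.
Step 27. [r6c2∈{5}] r6c2's peers cover all but 5. So r6c2=5.
Step 28. [r1c2∈{1}] nothing but 1 survives at r1c2 ⇒ r1c2=1.
Step 29. [r1c8∈{6}] r1c8 has the single candidate 6, so r1c8=6.
Step 30. [r2c6∈{1,4,6}] row 2 places 6 nowhere but r2c6. So r2c6=6.
Step 31. [r9c3∈{9}] r9c3 has the single candidate 9, so r9c3=9.
Step 32. [r2c8∈{1}] r2c8 has the single candidate 1. So r2c8=1.
Step 33. [r4c6∈{4}] r4c6's peers cover all but 4, so r4c6=4.
Step 34. [r5c7∈{1}] r5c7 has the single candidate 1 ⇒ r5c7=1.
Step 35. [r3c9∈{8}] r3c9's peers cover all but 8 ⇒ r3c9=8.
Step 36. [r2c1∈{7}] only 7 remains possible at r2c1 ⇒ r2c1=7.
Step 37. [r7c3∈{2}] only 2 remains possible at r7c3 ⇒ r7c3=2.
Step 38. [r9c2∈{7}] r9c2 has the single candidate 7, so r9c2=7.
Step 39. [r5c3∈{3}] nothing but 3 survives at r5c3, so r5c3=3.
Step 40. [r3c3∈{6}] only 6 remains possible at r3c3. So r3c3=6.
Step 41. [r3c6∈{1}] r3c6's peers cover all but 1, so r3c6=1.
Step 42. [r7c8∈{3}] nothing but 3 survives at r7c8. So r7c8=3.
Step 43. [r3c2∈{9}] only 9 remains possible at r3c2, so r3c2=9.
Step 44. [r9c9∈{1}] r9c9 is down to just 1. So r9c9=1.
Step 45. [r6c7∈{6}] nothing but 6 survives at r6c7 ⇒ r6c7=6.
Step 46. [r4c7∈{7}] nothing but 7 survives at r4c7, so r4c7=7.
Step 47. [r8c6∈{9}] r8c6 has the single candidate 9, so r8c6=9.
Step 48. [r1c3∈{4}] only 4 remains possible at r1c3, so r1c3=4.
Step 49. [r2c5∈{4}] r2c5 is down to just 4. So r2c5=4.
Step 50. [r1c1∈{5}] nothing but 5 survives at r1c1, so r1c1=5.
Step 51. [r3c4∈{5}] r3c4 is down to just 5, so r3c4=5.
Step 52. [r4c4∈{8}] nothing but 8 survives at r4c4, so r4c4=8.
Step 53. [r9c8∈{4}] r9c8 is down to just 4. So r9c8=4.

Answer: 5 1 4 3 8 2 9 6 7 / 7 2 8 9 4 6 3 1 5 / 3 9 6 5 7 1 4 2 8 / 9 6 1 8 2 4 7 5 3 / 4 8 3 6 5 7 1 9 2 / 2 5 7 1 9 3 6 8 4 / 1 4 2 7 6 5 8 3 9 / 8 3 5 4 1 9 2 7 6 / 6 7 9 2 3 8 5 4 1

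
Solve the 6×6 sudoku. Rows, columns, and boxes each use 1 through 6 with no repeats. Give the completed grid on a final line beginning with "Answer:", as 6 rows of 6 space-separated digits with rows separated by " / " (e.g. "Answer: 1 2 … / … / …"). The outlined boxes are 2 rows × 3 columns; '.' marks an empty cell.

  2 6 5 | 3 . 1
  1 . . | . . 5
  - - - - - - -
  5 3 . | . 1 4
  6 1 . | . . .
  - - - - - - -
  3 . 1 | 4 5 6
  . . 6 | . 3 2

Step 1. [r4c5∈{2}] r4c5's peers cover all but 2, so r4c5=2.
Step 2. [r2c2∈{4}] r2c2 is down to just 4 ⇒ r2c2=4.
Step 3. [r3c4∈{6}] only 6 remains possible at r3c4. So r3c4=6.
Step 4. [r4c3∈{4}] r4c3 has the single candidate 4. So r4c3=4.
Step 5. [r1c5∈{4}] r1c5 has the single candidate 4 ⇒ r1c5=4.
Step 6. [r6c4∈{1}] only 1 remains possible at r6c4. So r6c4=1.
Step 7. [r2c4∈{2}] only 2 remains possible at r2c4. So r2c4=2.
Step 8. [r2c3∈{3}] r2c3 has the single candidate 3. So r2c3=3.
Step 9. [r3c3∈{2}] r3c3's peers cover all but 2. So r3c3=2.
Step 10. [r2c5∈{6}] nothing but 6 survives at r2c5. So r2c5=6.
Step 11. [r4c6∈{3}] r4c6 has the single candidate 3 ⇒ r4c6=3.
Step 12. [r6c2∈{5}] nothing but 5 survives at r6c2. So r6c2=5.
Step 13. [r6c1∈{4}] only 4 remains possible at r6c1. So r6c1=4.
Step 14. [r5c2∈{2}] r5c2 is down to just 2, so r5c2=2.
Step 15. [r4c4∈{5}] r4c4's peers cover all but 5 ⇒ r4c4=5.

Answer: 2 6 5 3 4 1 / 1 4 3 2 6 5 / 5 3 2 6 1 4 / 6 1 4 5 2 3 / 3 2 1 4 5 6 / 4 5 6 1 3 2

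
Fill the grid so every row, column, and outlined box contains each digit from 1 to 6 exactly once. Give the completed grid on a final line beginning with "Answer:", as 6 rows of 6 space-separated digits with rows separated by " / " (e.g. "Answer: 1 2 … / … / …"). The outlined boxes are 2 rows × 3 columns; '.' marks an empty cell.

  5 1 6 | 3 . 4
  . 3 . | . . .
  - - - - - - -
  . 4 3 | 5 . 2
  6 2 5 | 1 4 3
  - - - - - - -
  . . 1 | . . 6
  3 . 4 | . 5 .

Step 1. [r1c5∈{2}] only 2 remains possible at r1c5. So r1c5=2.
Step 2. [r5c1∈{2}] r5c1's peers cover all but 2. So r5c1=2.
Step 3. [r2c5∈{1,6}] 1 has one home in col 5: r2c5, so r2c5=1.
Step 4. [r2c3∈{2}] r2c3 has the single candidate 2. So r2c3=2.
Step 5. [r6c4∈{2}] r6c4 is down to just 2. So r6c4=2.
Step 6. [r5c2∈{5}] r5c2's peers cover all but 5, so r5c2=5.
Step 7. [r2c4∈{6}] r2c4 is down to just 6 ⇒ r2c4=6.
Step 8. [r3c1∈{1}] only 1 remains possible at r3c1. So r3c1=1.
Step 9. [r6c2∈{6}] r6c2 has the single candidate 6. So r6c2=6.
Step 10. [r6c6∈{1}] only 1 remains possible at r6c6, so r6c6=1.
Step 11. [r2c6∈{5}] r2c6 has the single candidate 5, so r2c6=5.
Step 12. [r5c4∈{4}] r5c4 has the single candidate 4, so r5c4=4.
Step 13. [r3c5∈{6}] r3c5 has the single candidate 6 ⇒ r3c5=6.
Step 14. [r5c5∈{3}] nothing but 3 survives at r5c5, so r5c5=3.
Step 15. [r2c1∈{4}] r2c1 is down to just 4. So r2c1=4.

Answer: 5 1 6 3 2 4 / 4 3 2 6 1 5 / 1 4 3 5 6 2 / 6 2 5 1 4 3 / 2 5 1 4 3 6 / 3 6 4 2 5 1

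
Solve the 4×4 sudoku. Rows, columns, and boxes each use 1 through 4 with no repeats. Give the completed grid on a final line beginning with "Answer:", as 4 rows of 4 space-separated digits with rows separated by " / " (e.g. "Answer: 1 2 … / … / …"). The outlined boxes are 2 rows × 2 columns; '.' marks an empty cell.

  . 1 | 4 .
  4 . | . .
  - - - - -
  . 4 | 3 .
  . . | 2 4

Step 1. [r2c2∈{2,3}] r2c2 is the only open cell in col 2 admitting 2, so r2c2=2.
Step 2. [r4c1∈{1,3}] r4c1 is the only open cell in row 4 admitting 1 ⇒ r4c1=1.
Step 3. [r2c4∈{1,3}] row 2 places 3 nowhere but r2c4. So r2c4=3.
Step 4. [r2c3∈{1}] nothing but 1 survives at r2c3, so r2c3=1.
Step 5. [r4c2∈{3}] only 3 remains possible at r4c2. So r4c2=3.
Step 6. [r3c1∈{2}] nothing but 2 survives at r3c1. So r3c1=2.
Step 7. [r3c4∈{1}] only 1 remains possible at r3c4. So r3c4=1.
Step 8. [r1c4∈{2}] r1c4's peers cover all but 2, so r1c4=2.
Step 9. [r1c1∈{3}] r1c1 has the single candidate 3. So r1c1=3.

Answer: 3 1 4 2 / 4 2 1 3 / 2 4 3 1 / 1 3 2 4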